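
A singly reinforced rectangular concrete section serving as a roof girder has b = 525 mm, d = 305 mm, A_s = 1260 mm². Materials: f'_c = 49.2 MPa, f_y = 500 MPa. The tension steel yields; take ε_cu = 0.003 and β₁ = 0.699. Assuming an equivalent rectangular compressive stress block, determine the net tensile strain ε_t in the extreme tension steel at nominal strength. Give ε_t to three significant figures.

ε_t ≈ 0.0193

a = A_s f_y/(0.85 f'_c b) = 28.69 mm.
β₁ = 0.699, so c = a/β₁ = 28.69/0.699 = 41.04 mm.
From the linear strain diagram with ε_cu = 0.003: ε_t = 0.003 (d − c)/c = 0.003 × (305 − 41.04)/41.04 = 0.0193.
Since ε_t ≥ 0.005, the section is tension-controlled.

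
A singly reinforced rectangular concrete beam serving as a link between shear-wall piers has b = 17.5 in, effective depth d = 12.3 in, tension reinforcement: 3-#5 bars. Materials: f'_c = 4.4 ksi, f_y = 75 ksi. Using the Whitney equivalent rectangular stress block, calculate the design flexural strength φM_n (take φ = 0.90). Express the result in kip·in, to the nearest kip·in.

φM_n ≈ 739 kip·in

A_s = 3 × 0.31 = 0.93 in².
T = A_s f_y = 0.93 × 75 = 69.75 kips.
a = T/(0.85 f'_c b) = 69.75/(0.85 × 4.4 × 17.5) = 1.066 in.
M_n = T(d − a/2) = 69.75 × (12.3 − 0.533) = 820.7 kip·in.
φM_n = 0.90 × 820.7 = 738.6 kip·in.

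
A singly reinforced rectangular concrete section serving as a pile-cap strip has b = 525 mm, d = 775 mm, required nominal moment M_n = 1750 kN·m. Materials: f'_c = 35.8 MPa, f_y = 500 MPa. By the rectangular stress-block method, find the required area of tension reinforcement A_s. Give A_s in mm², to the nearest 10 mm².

With M_n = 0.85 f'_c a b (d − a/2), solve the quadratic for a:
a = d − √(d² − 2M_n/(0.85 f'_c b)) = 775 − √(775² − 2 × 1750×10⁶/(0.85 × 35.8 × 525)) = 157.31 mm.
A_s = 0.85 f'_c a b / f_y = 0.85 × 35.8 × 157.31 × 525 / 500 = 5026.3 mm².

A_s ≈ 5030 mm²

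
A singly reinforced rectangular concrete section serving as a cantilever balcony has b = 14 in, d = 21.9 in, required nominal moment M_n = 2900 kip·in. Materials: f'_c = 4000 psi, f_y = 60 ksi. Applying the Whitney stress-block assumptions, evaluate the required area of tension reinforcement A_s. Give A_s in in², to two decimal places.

A_s ≈ 2.37 in²

From M_n = 0.85 f'_c a b (d − a/2):
a = d − √(d² − 2M_n/(0.85 f'_c b)) = 21.9 − √(21.9² − 2 × 2900/(0.85 × 4 × 14)) = 2.985 in.
A_s = 0.85 f'_c a b / f_y = 0.85 × 4 × 2.985 × 14 / 60 = 2.368 in².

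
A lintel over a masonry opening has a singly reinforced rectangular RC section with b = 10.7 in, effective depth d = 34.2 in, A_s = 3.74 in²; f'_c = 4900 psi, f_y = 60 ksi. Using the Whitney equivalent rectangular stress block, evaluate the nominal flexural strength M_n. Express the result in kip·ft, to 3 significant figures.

T = A_s f_y = 3.74 × 60 = 224.4 kips.
a = T/(0.85 f'_c b) = 224.4/(0.85 × 4.9 × 10.7) = 5.035 in.
M_n = T(d − a/2) = 224.4 × (34.2 − 2.5175) = 7109.6 kip·in = 7109.6/12 = 592.47 kip·ft.

M_n ≈ 592 kip·ft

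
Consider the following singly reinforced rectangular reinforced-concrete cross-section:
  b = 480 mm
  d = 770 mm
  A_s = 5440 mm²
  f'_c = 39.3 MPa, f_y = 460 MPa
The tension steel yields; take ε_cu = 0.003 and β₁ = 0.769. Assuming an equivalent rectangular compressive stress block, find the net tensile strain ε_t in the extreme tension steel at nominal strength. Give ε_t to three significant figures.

ε_t ≈ 0.00838

a = A_s f_y/(0.85 f'_c b) = 156.06 mm.
β₁ = 0.769, so c = a/β₁ = 156.06/0.769 = 202.94 mm.
From the linear strain diagram with ε_cu = 0.003: ε_t = 0.003 (d − c)/c = 0.003 × (770 − 202.94)/202.94 = 0.00838.
Since ε_t ≥ 0.005, the section is tension-controlled.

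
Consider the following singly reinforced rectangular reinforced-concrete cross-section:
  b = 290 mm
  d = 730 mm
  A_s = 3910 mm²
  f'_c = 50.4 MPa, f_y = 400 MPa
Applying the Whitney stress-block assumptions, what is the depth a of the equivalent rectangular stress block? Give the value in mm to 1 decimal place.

a ≈ 125.9 mm

T = A_s f_y = 3910 × 400 = 1564000 N = 1564 kN.
Setting C = 0.85 f'_c a b equal to T: a = 1564000/(0.85 × 50.4 × 290) = 125.9 mm.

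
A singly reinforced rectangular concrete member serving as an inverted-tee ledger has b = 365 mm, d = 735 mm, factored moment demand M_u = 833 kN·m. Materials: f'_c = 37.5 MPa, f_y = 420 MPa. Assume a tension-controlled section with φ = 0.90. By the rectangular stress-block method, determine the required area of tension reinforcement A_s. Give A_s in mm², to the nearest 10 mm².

A_s ≈ 3260 mm²

M_n = M_u/φ = 833/0.90 = 925.556 kN·m.
With M_n = 0.85 f'_c a b (d − a/2), solve the quadratic for a:
a = d − √(d² − 2M_n/(0.85 f'_c b)) = 735 − √(735² − 2 × 925.556×10⁶/(0.85 × 37.5 × 365)) = 117.65 mm.
A_s = 0.85 f'_c a b / f_y = 0.85 × 37.5 × 117.65 × 365 / 420 = 3259.0 mm².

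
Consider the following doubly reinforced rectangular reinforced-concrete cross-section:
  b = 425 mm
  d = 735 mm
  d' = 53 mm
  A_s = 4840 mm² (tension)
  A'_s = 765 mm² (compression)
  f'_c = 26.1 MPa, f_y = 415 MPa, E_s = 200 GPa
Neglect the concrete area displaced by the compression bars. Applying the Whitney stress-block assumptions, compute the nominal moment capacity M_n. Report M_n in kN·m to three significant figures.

M_n ≈ 1310 kN·m

Assume both tension and compression steel yield.
Net tension couple steel: A_s − A'_s = 4075 mm².
a = (A_s − A'_s) f_y / (0.85 f'_c b) = 1691125/(0.85 × 26.1 × 425) = 179.36 mm.
c = a/β₁ = 179.36/0.85 = 211.01 mm; ε'_s = 0.003(c − d')/c = 0.0022 ≥ f_y/E_s = 0.0021, so compression steel does yield.
M_n = (A_s − A'_s) f_y (d − a/2) + A'_s f_y (d − d') = [1691125 × (735 − 89.68) + 317475 × (735 − 53)] × 10⁻⁶ = 1091.32 + 216.52 = 1307.84 kN·m.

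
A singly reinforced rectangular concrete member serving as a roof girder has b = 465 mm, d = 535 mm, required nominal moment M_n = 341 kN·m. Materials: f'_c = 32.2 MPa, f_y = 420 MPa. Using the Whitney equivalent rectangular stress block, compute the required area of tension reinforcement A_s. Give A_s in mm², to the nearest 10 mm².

A_s ≈ 1600 mm²

With M_n = 0.85 f'_c a b (d − a/2), solve the quadratic for a:
a = d − √(d² − 2M_n/(0.85 f'_c b)) = 535 − √(535² − 2 × 341×10⁶/(0.85 × 32.2 × 465)) = 52.67 mm.
A_s = 0.85 f'_c a b / f_y = 0.85 × 32.2 × 52.67 × 465 / 420 = 1596.0 mm².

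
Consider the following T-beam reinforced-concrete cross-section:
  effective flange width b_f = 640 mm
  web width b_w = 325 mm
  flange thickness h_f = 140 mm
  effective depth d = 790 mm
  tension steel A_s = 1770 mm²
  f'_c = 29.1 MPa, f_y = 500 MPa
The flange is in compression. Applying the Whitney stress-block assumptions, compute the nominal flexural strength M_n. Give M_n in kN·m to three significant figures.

Tension: T = A_s f_y = 1770 × 500 = 885000 N.
Try a within the flange: a = T/(0.85 f'_c b_f) = 885000/(0.85 × 29.1 × 640) = 55.91 mm.
Since a = 55.91 ≤ h_f = 140 mm, the stress block lies entirely in the flange; analyse as a rectangular beam of width b_f.
M_n = T(d − a/2) = 885000 × (790 − 27.955) = 674.41 × 10⁶ N·mm.
M_n = 674.41 kN·m.

M_n ≈ 674 kN·m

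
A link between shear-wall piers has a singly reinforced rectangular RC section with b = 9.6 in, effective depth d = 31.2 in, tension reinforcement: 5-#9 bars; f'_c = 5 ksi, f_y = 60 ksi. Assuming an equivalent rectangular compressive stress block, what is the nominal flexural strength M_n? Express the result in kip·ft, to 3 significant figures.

A_s = 5 × 1 = 5 in².
T = A_s f_y = 5 × 60 = 300 kips.
a = T/(0.85 f'_c b) = 300/(0.85 × 5 × 9.6) = 7.353 in.
M_n = T(d − a/2) = 300 × (31.2 − 3.6765) = 8257.1 kip·in = 8257.1/12 = 688.09 kip·ft.

M_n ≈ 688 kip·ft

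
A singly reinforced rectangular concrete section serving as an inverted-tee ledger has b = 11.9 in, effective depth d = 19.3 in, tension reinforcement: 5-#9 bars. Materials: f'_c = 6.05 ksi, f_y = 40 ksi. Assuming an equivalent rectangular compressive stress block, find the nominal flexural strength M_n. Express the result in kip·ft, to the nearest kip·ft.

M_n ≈ 294 kip·ft

A_s = 5 × 1 = 5 in².
T = A_s f_y = 5 × 40 = 200 kips.
a = T/(0.85 f'_c b) = 200/(0.85 × 6.05 × 11.9) = 3.268 in.
M_n = T(d − a/2) = 200 × (19.3 − 1.634) = 3533.2 kip·in = 3533.2/12 = 294.43 kip·ft.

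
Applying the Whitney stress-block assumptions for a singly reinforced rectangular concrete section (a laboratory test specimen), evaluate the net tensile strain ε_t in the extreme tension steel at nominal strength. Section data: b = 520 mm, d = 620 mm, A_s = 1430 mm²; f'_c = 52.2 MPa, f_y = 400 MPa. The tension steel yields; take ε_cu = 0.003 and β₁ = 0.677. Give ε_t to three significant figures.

ε_t ≈ 0.0478

a = A_s f_y/(0.85 f'_c b) = 24.79 mm.
β₁ = 0.677, so c = a/β₁ = 24.79/0.677 = 36.62 mm.
From the linear strain diagram with ε_cu = 0.003: ε_t = 0.003 (d − c)/c = 0.003 × (620 − 36.62)/36.62 = 0.0478.
Since ε_t ≥ 0.005, the section is tension-controlled.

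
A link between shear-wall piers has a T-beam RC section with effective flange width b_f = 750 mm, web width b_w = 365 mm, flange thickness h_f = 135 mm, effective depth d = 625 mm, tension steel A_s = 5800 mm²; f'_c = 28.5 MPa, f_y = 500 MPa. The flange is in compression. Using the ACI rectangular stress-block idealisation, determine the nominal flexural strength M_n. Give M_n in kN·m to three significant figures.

Tension: T = A_s f_y = 5800 × 500 = 2900000 N.
Try a within the flange: a = T/(0.85 f'_c b_f) = 2900000/(0.85 × 28.5 × 750) = 159.61 mm.
a = 159.61 > h_f = 135 mm: the block extends into the web. Split into flange-overhang and web parts.
C_f = 0.85 f'_c (b_f − b_w) h_f = 0.85 × 28.5 × (750 − 365) × 135 = 1259094 N.
Remaining web compression depth: a_w = (T − C_f)/(0.85 f'_c b_w) = (2900000 − 1259094)/(0.85 × 28.5 × 365) = 185.58 mm.
M_n = C_f(d − h_f/2) + (T − C_f)(d − a_w/2) = 1259094 × (625 − 67.5) + 1640906 × (625 − 92.79) = 701.94 + 873.31 = 1575.25 × 10⁶ N·mm.
M_n = 1575.25 kN·m.

M_n ≈ 1580 kN·m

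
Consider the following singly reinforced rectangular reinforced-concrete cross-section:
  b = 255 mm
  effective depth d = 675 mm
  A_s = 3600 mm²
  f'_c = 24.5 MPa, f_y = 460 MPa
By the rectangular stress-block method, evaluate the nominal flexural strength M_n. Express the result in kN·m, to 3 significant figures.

M_n ≈ 860 kN·m

T = A_s f_y = 3600 × 460 = 1656000 N = 1656 kN.
From C = T: a = T/(0.85 f'_c b) = 1656000/(0.85 × 24.5 × 255) = 311.84 mm.
M_n = T(d − a/2) = 1656 kN × (675 − 155.92) mm = 859.60 kN·m.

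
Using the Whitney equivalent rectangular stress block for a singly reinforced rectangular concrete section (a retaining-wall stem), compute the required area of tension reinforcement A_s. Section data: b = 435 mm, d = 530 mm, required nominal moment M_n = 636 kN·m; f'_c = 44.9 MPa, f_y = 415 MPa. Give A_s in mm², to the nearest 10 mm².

A_s ≈ 3120 mm²

With M_n = 0.85 f'_c a b (d − a/2), solve the quadratic for a:
a = d − √(d² − 2M_n/(0.85 f'_c b)) = 530 − √(530² − 2 × 636×10⁶/(0.85 × 44.9 × 435)) = 78.02 mm.
A_s = 0.85 f'_c a b / f_y = 0.85 × 44.9 × 78.02 × 435 / 415 = 3121.1 mm².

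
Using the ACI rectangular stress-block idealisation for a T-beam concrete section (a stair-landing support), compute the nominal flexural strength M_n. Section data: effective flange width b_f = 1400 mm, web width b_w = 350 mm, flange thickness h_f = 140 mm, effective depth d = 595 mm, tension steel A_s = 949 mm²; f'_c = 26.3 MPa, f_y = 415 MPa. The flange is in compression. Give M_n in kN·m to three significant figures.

M_n ≈ 232 kN·m

Tension: T = A_s f_y = 949 × 415 = 393835 N.
Try a within the flange: a = T/(0.85 f'_c b_f) = 393835/(0.85 × 26.3 × 1400) = 12.58 mm.
Since a = 12.58 ≤ h_f = 140 mm, the stress block lies entirely in the flange; analyse as a rectangular beam of width b_f.
M_n = T(d − a/2) = 393835 × (595 − 6.29) = 231.85 × 10⁶ N·mm.
M_n = 231.85 kN·m.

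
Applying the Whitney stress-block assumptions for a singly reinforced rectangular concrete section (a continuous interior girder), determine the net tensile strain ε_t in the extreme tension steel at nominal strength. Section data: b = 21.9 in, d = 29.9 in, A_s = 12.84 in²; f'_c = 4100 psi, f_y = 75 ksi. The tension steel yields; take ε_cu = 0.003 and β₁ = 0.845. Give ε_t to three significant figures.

a = A_s f_y/(0.85 f'_c b) = 12.618 in.
β₁ = 0.845, so c = a/β₁ = 12.618/0.845 = 14.933 in.
From the linear strain diagram with ε_cu = 0.003: ε_t = 0.003 (d − c)/c = 0.003 × (29.9 − 14.933)/14.933 = 0.00301.
ε_t < 0.004 — the section is over-reinforced for flexure under ACI limits.

ε_t ≈ 0.00301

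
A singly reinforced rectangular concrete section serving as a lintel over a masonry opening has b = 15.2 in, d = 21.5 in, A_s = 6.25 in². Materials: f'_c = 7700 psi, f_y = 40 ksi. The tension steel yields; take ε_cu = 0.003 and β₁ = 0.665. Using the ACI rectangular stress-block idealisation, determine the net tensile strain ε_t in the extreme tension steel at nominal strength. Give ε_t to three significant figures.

a = A_s f_y/(0.85 f'_c b) = 2.513 in.
β₁ = 0.665, so c = a/β₁ = 2.513/0.665 = 3.779 in.
From the linear strain diagram with ε_cu = 0.003: ε_t = 0.003 (d − c)/c = 0.003 × (21.5 − 3.779)/3.779 = 0.0141.
Since ε_t ≥ 0.005, the section is tension-controlled.

ε_t ≈ 0.0141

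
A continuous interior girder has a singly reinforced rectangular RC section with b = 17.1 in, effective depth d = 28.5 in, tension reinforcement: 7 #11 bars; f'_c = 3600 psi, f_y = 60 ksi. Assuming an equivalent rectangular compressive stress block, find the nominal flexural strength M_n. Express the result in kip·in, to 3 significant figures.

A_s = 7 × 1.56 = 10.92 in².
T = A_s f_y = 10.92 × 60 = 655.2 kips.
a = T/(0.85 f'_c b) = 655.2/(0.85 × 3.6 × 17.1) = 12.521 in.
M_n = T(d − a/2) = 655.2 × (28.5 − 6.2605) = 14571.3 kip·in.

M_n ≈ 14600 kip·in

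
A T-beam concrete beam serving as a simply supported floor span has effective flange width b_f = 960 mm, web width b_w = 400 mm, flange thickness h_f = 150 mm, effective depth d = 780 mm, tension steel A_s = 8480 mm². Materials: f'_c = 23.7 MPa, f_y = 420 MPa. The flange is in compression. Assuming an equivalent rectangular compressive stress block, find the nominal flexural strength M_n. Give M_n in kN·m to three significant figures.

Tension: T = A_s f_y = 8480 × 420 = 3561600 N.
Try a within the flange: a = T/(0.85 f'_c b_f) = 3561600/(0.85 × 23.7 × 960) = 184.16 mm.
a = 184.16 > h_f = 150 mm: the block extends into the web. Split into flange-overhang and web parts.
C_f = 0.85 f'_c (b_f − b_w) h_f = 0.85 × 23.7 × (960 − 400) × 150 = 1692180 N.
Remaining web compression depth: a_w = (T − C_f)/(0.85 f'_c b_w) = (3561600 − 1692180)/(0.85 × 23.7 × 400) = 232.00 mm.
M_n = C_f(d − h_f/2) + (T − C_f)(d − a_w/2) = 1692180 × (780 − 75) + 1869420 × (780 − 116) = 1192.99 + 1241.29 = 2434.28 × 10⁶ N·mm.
M_n = 2434.28 kN·m.

M_n ≈ 2430 kN·m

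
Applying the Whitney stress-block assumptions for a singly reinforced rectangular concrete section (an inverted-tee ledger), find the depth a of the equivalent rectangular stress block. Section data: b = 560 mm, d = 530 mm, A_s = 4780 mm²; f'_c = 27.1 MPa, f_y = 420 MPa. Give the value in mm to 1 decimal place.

T = A_s f_y = 4780 × 420 = 2007600 N = 2007.6 kN.
Setting C = 0.85 f'_c a b equal to T: a = 2007600/(0.85 × 27.1 × 560) = 155.6 mm.

a ≈ 155.6 mm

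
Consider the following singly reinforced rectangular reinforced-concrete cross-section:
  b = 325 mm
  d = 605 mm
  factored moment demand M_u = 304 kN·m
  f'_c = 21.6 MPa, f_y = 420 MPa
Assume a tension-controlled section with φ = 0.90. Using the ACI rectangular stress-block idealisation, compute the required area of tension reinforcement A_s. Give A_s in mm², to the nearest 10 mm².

A_s ≈ 1450 mm²

M_n = M_u/φ = 304/0.90 = 337.778 kN·m.
With M_n = 0.85 f'_c a b (d − a/2), solve the quadratic for a:
a = d − √(d² − 2M_n/(0.85 f'_c b)) = 605 − √(605² − 2 × 337.778×10⁶/(0.85 × 21.6 × 325)) = 102.20 mm.
A_s = 0.85 f'_c a b / f_y = 0.85 × 21.6 × 102.20 × 325 / 420 = 1452.0 mm².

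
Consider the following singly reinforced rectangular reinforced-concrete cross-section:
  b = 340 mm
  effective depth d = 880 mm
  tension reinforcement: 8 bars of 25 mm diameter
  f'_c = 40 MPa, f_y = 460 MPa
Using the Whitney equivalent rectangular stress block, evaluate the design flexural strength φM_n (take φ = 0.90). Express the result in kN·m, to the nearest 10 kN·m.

φM_n ≈ 1300 kN·m

A_s = 8 × 491 = 3928 mm².
T = A_s f_y = 3928 × 460 = 1806880 N = 1806.88 kN.
From C = T: a = T/(0.85 f'_c b) = 1806880/(0.85 × 40 × 340) = 156.30 mm.
M_n = T(d − a/2) = 1806.88 kN × (880 − 78.15) mm = 1448.85 kN·m.
φM_n = 0.90 × 1448.85 = 1303.97 kN·m.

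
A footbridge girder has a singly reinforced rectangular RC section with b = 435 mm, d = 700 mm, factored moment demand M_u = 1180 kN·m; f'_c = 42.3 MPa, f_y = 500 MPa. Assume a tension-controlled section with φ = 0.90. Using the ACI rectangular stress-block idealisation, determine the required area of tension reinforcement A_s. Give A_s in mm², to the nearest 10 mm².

A_s ≈ 4140 mm²

M_n = M_u/φ = 1180/0.90 = 1311.11 kN·m.
With M_n = 0.85 f'_c a b (d − a/2), solve the quadratic for a:
a = d − √(d² − 2M_n/(0.85 f'_c b)) = 700 − √(700² − 2 × 1311.11×10⁶/(0.85 × 42.3 × 435)) = 132.25 mm.
A_s = 0.85 f'_c a b / f_y = 0.85 × 42.3 × 132.25 × 435 / 500 = 4136.9 mm².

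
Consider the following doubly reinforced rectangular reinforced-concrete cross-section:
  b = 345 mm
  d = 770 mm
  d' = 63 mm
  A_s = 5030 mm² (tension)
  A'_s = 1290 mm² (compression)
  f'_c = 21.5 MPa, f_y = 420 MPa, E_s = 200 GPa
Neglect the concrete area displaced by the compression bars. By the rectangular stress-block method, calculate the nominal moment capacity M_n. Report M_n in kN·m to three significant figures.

M_n ≈ 1400 kN·m

Assume both tension and compression steel yield.
Net tension couple steel: A_s − A'_s = 3740 mm².
a = (A_s − A'_s) f_y / (0.85 f'_c b) = 1570800/(0.85 × 21.5 × 345) = 249.14 mm.
c = a/β₁ = 249.14/0.85 = 293.11 mm; ε'_s = 0.003(c − d')/c = 0.0024 ≥ f_y/E_s = 0.0021, so compression steel does yield.
M_n = (A_s − A'_s) f_y (d − a/2) + A'_s f_y (d − d') = [1570800 × (770 − 124.57) + 541800 × (770 − 63)] × 10⁻⁶ = 1013.84 + 383.05 = 1396.89 kN·m.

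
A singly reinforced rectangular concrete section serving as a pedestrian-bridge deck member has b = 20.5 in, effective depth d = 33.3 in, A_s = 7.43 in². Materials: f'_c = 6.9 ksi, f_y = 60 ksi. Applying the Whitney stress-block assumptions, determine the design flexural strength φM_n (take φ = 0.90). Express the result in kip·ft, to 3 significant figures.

φM_n ≈ 1050 kip·ft

T = A_s f_y = 7.43 × 60 = 445.8 kips.
a = T/(0.85 f'_c b) = 445.8/(0.85 × 6.9 × 20.5) = 3.708 in.
M_n = T(d − a/2) = 445.8 × (33.3 − 1.854) = 14018.6 kip·in = 14018.6/12 = 1168.22 kip·ft.
φM_n = 0.90 × 1168.22 = 1051.40 kip·ft.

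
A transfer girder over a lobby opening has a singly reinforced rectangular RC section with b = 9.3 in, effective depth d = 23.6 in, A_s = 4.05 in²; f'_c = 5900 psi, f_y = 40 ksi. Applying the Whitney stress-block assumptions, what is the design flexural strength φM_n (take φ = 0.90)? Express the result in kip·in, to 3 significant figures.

T = A_s f_y = 4.05 × 40 = 162 kips.
a = T/(0.85 f'_c b) = 162/(0.85 × 5.9 × 9.3) = 3.473 in.
M_n = T(d − a/2) = 162 × (23.6 − 1.7365) = 3541.9 kip·in.
φM_n = 0.90 × 3541.9 = 3187.7 kip·in.

φM_n ≈ 3190 kip·in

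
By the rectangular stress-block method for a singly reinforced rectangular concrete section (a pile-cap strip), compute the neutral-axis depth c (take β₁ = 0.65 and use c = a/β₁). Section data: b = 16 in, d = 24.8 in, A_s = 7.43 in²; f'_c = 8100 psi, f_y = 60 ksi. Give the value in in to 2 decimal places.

T = A_s f_y = 7.43 × 60 = 445.8 kips.
a = T/(0.85 f'_c b) = 445.8/(0.85 × 8.1 × 16) = 4.0468 in.
With β₁ = 0.65, c = a/β₁ = 4.0468/0.65 = 6.23 in.

c ≈ 6.23 in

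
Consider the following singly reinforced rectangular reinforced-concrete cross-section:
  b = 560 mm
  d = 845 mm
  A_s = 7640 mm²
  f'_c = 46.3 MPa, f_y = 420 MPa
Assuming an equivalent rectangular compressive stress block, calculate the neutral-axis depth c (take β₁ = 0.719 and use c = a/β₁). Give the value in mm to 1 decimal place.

T = A_s f_y = 7640 × 420 = 3208800 N = 3208.8 kN.
Setting C = 0.85 f'_c a b equal to T: a = 3208800/(0.85 × 46.3 × 560) = 145.598 mm.
With β₁ = 0.719, c = a/β₁ = 145.598/0.719 = 202.5 mm.

c ≈ 202.5 mm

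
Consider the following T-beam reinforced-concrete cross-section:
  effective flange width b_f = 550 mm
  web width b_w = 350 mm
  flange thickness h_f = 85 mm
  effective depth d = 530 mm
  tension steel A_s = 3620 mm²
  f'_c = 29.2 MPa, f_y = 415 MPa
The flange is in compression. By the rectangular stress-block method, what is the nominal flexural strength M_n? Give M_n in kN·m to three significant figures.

Tension: T = A_s f_y = 3620 × 415 = 1502300 N.
Try a within the flange: a = T/(0.85 f'_c b_f) = 1502300/(0.85 × 29.2 × 550) = 110.05 mm.
a = 110.05 > h_f = 85 mm: the block extends into the web. Split into flange-overhang and web parts.
C_f = 0.85 f'_c (b_f − b_w) h_f = 0.85 × 29.2 × (550 − 350) × 85 = 421940 N.
Remaining web compression depth: a_w = (T − C_f)/(0.85 f'_c b_w) = (1502300 − 421940)/(0.85 × 29.2 × 350) = 124.37 mm.
M_n = C_f(d − h_f/2) + (T − C_f)(d − a_w/2) = 421940 × (530 − 42.5) + 1080360 × (530 − 62.185) = 205.70 + 505.41 = 711.11 × 10⁶ N·mm.
M_n = 711.11 kN·m.

M_n ≈ 711 kN·m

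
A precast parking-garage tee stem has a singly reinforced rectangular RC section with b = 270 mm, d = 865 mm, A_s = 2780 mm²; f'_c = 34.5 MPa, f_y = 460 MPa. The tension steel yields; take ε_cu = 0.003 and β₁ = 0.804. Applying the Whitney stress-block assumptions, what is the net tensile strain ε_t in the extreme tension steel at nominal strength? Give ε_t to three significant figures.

a = A_s f_y/(0.85 f'_c b) = 161.51 mm.
β₁ = 0.804, so c = a/β₁ = 161.51/0.804 = 200.88 mm.
From the linear strain diagram with ε_cu = 0.003: ε_t = 0.003 (d − c)/c = 0.003 × (865 − 200.88)/200.88 = 0.00992.
Since ε_t ≥ 0.005, the section is tension-controlled.

ε_t ≈ 0.00992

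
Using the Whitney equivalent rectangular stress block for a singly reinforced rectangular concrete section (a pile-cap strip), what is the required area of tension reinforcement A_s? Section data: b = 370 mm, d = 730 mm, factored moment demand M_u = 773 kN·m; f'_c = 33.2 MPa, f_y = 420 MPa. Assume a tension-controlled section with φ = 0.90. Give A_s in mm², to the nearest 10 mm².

M_n = M_u/φ = 773/0.90 = 858.889 kN·m.
With M_n = 0.85 f'_c a b (d − a/2), solve the quadratic for a:
a = d − √(d² − 2M_n/(0.85 f'_c b)) = 730 − √(730² − 2 × 858.889×10⁶/(0.85 × 33.2 × 370)) = 123.05 mm.
A_s = 0.85 f'_c a b / f_y = 0.85 × 33.2 × 123.05 × 370 / 420 = 3059.1 mm².

A_s ≈ 3060 mm²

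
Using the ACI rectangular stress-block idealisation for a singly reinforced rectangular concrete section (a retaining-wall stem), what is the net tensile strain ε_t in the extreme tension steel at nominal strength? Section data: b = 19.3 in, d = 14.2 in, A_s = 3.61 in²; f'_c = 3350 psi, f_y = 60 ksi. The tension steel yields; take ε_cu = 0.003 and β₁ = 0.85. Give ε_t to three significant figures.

ε_t ≈ 0.00619

a = A_s f_y/(0.85 f'_c b) = 3.941 in.
β₁ = 0.85, so c = a/β₁ = 3.941/0.85 = 4.636 in.
From the linear strain diagram with ε_cu = 0.003: ε_t = 0.003 (d − c)/c = 0.003 × (14.2 − 4.636)/4.636 = 0.00619.
Since ε_t ≥ 0.005, the section is tension-controlled.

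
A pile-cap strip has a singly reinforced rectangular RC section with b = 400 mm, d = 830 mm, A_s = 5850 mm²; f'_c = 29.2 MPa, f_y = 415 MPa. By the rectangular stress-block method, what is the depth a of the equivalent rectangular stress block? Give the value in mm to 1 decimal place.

T = A_s f_y = 5850 × 415 = 2427750 N = 2427.75 kN.
Setting C = 0.85 f'_c a b equal to T: a = 2427750/(0.85 × 29.2 × 400) = 244.5 mm.

a ≈ 244.5 mm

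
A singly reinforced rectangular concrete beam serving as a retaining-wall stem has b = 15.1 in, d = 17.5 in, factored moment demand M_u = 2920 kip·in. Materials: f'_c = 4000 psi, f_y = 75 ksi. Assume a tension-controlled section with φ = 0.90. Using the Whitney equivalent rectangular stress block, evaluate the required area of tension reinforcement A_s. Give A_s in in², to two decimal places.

M_n = M_u/φ = 2920/0.90 = 3244.44 kip·in.
From M_n = 0.85 f'_c a b (d − a/2):
a = d − √(d² − 2M_n/(0.85 f'_c b)) = 17.5 − √(17.5² − 2 × 3244.44/(0.85 × 4 × 15.1)) = 4.089 in.
A_s = 0.85 f'_c a b / f_y = 0.85 × 4 × 4.089 × 15.1 / 75 = 2.799 in².

A_s ≈ 2.80 in²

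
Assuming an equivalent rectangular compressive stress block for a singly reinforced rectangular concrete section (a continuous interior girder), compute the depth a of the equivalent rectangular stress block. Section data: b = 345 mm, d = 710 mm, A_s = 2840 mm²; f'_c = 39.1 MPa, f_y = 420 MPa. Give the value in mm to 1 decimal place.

T = A_s f_y = 2840 × 420 = 1192800 N = 1192.8 kN.
Setting C = 0.85 f'_c a b equal to T: a = 1192800/(0.85 × 39.1 × 345) = 104.0 mm.

a ≈ 104.0 mm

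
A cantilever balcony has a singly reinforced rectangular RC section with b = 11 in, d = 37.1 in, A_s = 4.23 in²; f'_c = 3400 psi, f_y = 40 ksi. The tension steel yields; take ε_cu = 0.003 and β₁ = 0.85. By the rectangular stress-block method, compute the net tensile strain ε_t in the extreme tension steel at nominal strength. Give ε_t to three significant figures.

ε_t ≈ 0.0148

a = A_s f_y/(0.85 f'_c b) = 5.322 in.
β₁ = 0.85, so c = a/β₁ = 5.322/0.85 = 6.261 in.
From the linear strain diagram with ε_cu = 0.003: ε_t = 0.003 (d − c)/c = 0.003 × (37.1 − 6.261)/6.261 = 0.0148.
Since ε_t ≥ 0.005, the section is tension-controlled.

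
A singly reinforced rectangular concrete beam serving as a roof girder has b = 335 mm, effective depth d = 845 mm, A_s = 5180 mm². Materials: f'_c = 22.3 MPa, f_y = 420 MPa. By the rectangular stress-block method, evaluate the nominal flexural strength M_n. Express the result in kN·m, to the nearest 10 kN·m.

M_n ≈ 1470 kN·m

T = A_s f_y = 5180 × 420 = 2175600 N = 2175.6 kN.
From C = T: a = T/(0.85 f'_c b) = 2175600/(0.85 × 22.3 × 335) = 342.62 mm.
M_n = T(d − a/2) = 2175.6 kN × (845 − 171.31) mm = 1465.68 kN·m.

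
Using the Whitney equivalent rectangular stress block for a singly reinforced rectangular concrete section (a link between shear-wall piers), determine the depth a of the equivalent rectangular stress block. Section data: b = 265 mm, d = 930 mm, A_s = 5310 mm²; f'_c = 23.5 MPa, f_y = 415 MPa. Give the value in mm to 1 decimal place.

T = A_s f_y = 5310 × 415 = 2203650 N = 2203.65 kN.
Setting C = 0.85 f'_c a b equal to T: a = 2203650/(0.85 × 23.5 × 265) = 416.3 mm.

a ≈ 416.3 mm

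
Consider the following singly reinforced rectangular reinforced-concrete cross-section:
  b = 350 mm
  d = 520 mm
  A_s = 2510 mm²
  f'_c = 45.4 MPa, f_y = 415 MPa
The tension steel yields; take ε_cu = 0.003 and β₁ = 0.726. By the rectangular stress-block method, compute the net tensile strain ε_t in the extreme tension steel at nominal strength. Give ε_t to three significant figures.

ε_t ≈ 0.0117

a = A_s f_y/(0.85 f'_c b) = 77.12 mm.
β₁ = 0.726, so c = a/β₁ = 77.12/0.726 = 106.23 mm.
From the linear strain diagram with ε_cu = 0.003: ε_t = 0.003 (d − c)/c = 0.003 × (520 − 106.23)/106.23 = 0.0117.
Since ε_t ≥ 0.005, the section is tension-controlled.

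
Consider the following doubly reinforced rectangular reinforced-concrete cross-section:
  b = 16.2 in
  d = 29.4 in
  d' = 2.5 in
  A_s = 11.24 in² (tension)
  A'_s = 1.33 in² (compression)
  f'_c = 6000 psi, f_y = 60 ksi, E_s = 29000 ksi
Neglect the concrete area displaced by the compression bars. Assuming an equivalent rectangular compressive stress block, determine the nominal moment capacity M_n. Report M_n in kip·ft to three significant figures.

M_n ≈ 1460 kip·ft

Assume both steels yield.
a = (A_s − A'_s) f_y/(0.85 f'_c b) = (11.24 − 1.33) × 60/(0.85 × 6 × 16.2) = 7.197 in.
c = a/β₁ = 7.197/0.75 = 9.596 in; ε'_s = 0.003(c − d')/c = 0.0022 ≥ ε_y = 0.0021, so the compression steel yields.
M_n = (A_s − A'_s) f_y (d − a/2) + A'_s f_y (d − d') = 594.6 × (29.4 − 3.5985) + 79.8 × (29.4 − 2.5) = 15341.6 + 2146.6 = 17488.2 kip·in = 17488.2/12 = 1457.35 kip·ft.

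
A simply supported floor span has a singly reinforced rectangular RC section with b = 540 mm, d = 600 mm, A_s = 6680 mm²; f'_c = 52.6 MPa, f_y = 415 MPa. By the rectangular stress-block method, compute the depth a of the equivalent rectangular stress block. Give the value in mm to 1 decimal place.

T = A_s f_y = 6680 × 415 = 2772200 N = 2772.2 kN.
Setting C = 0.85 f'_c a b equal to T: a = 2772200/(0.85 × 52.6 × 540) = 114.8 mm.

a ≈ 114.8 mm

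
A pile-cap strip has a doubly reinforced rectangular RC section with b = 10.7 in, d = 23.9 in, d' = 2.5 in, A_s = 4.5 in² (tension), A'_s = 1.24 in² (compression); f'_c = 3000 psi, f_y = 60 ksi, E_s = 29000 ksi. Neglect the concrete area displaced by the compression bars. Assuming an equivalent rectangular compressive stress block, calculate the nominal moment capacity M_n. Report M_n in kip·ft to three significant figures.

M_n ≈ 464 kip·ft

Assume both steels yield.
a = (A_s − A'_s) f_y/(0.85 f'_c b) = (4.5 − 1.24) × 60/(0.85 × 3 × 10.7) = 7.169 in.
c = a/β₁ = 7.169/0.85 = 8.434 in; ε'_s = 0.003(c − d')/c = 0.0021 ≥ ε_y = 0.0021, so the compression steel yields.
M_n = (A_s − A'_s) f_y (d − a/2) + A'_s f_y (d − d') = 195.6 × (23.9 − 3.5845) + 74.4 × (23.9 − 2.5) = 3973.7 + 1592.2 = 5565.9 kip·in = 5565.9/12 = 463.83 kip·ft.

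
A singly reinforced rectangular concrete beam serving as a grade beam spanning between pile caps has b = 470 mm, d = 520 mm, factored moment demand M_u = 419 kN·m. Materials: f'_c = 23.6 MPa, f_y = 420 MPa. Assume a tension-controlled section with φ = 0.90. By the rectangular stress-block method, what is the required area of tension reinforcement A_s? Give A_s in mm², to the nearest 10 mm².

A_s ≈ 2370 mm²

M_n = M_u/φ = 419/0.90 = 465.556 kN·m.
With M_n = 0.85 f'_c a b (d − a/2), solve the quadratic for a:
a = d − √(d² − 2M_n/(0.85 f'_c b)) = 520 − √(520² − 2 × 465.556×10⁶/(0.85 × 23.6 × 470)) = 105.70 mm.
A_s = 0.85 f'_c a b / f_y = 0.85 × 23.6 × 105.70 × 470 / 420 = 2372.8 mm².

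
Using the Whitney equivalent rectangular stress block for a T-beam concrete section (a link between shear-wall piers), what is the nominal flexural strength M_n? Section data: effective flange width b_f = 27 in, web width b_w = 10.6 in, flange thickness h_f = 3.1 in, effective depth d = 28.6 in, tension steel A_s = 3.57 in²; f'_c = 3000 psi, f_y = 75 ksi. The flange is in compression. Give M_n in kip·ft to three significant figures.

Tension: T = A_s f_y = 3.57 × 75 = 267.75 kips.
Try a within the flange: a = T/(0.85 f'_c b_f) = 267.75/(0.85 × 3 × 27) = 3.889 in.
a = 3.889 > h_f = 3.1 in: the block extends into the web. Split into flange-overhang and web parts.
C_f = 0.85 f'_c (b_f − b_w) h_f = 0.85 × 3 × (27 − 10.6) × 3.1 = 129.6 kips.
Remaining web compression depth: a_w = (T − C_f)/(0.85 f'_c b_w) = (267.75 − 129.6)/(0.85 × 3 × 10.6) = 5.111 in.
M_n = C_f(d − h_f/2) + (T − C_f)(d − a_w/2) = 129.6 × (28.6 − 1.55) + 138.15 × (28.6 − 2.5555) = 3505.7 + 3598.0 = 7103.7 kip·in.
M_n = 7103.7/12 = 591.98 kip·ft.

M_n ≈ 592 kip·ft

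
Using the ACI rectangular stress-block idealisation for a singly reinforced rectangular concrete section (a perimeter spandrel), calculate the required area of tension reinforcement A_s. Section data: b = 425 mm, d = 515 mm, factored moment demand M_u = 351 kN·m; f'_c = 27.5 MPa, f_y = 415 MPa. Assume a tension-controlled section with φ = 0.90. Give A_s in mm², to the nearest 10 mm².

A_s ≈ 1980 mm²

M_n = M_u/φ = 351/0.90 = 390 kN·m.
With M_n = 0.85 f'_c a b (d − a/2), solve the quadratic for a:
a = d − √(d² − 2M_n/(0.85 f'_c b)) = 515 − √(515² − 2 × 390×10⁶/(0.85 × 27.5 × 425)) = 82.90 mm.
A_s = 0.85 f'_c a b / f_y = 0.85 × 27.5 × 82.90 × 425 / 415 = 1984.5 mm².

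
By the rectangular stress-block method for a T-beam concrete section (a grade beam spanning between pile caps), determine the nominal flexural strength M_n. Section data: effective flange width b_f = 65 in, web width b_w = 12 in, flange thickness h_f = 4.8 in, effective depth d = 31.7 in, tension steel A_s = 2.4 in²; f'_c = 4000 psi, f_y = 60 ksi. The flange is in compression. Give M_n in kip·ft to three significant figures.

Tension: T = A_s f_y = 2.4 × 60 = 144 kips.
Try a within the flange: a = T/(0.85 f'_c b_f) = 144/(0.85 × 4 × 65) = 0.652 in.
Since a = 0.652 ≤ h_f = 4.8 in, the stress block lies entirely in the flange; analyse as a rectangular beam of width b_f.
M_n = T(d − a/2) = 144 × (31.7 − 0.326) = 4517.9 kip·in.
M_n = 4517.9/12 = 376.49 kip·ft.

M_n ≈ 376 kip·ft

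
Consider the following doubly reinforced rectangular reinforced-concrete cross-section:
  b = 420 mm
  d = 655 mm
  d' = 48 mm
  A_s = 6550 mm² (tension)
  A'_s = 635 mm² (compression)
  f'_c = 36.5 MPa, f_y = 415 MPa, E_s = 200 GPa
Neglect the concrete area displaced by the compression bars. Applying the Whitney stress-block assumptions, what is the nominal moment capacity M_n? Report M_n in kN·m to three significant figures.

Assume both tension and compression steel yield.
Net tension couple steel: A_s − A'_s = 5915 mm².
a = (A_s − A'_s) f_y / (0.85 f'_c b) = 2454725/(0.85 × 36.5 × 420) = 188.38 mm.
c = a/β₁ = 188.38/0.789 = 238.76 mm; ε'_s = 0.003(c − d')/c = 0.0024 ≥ f_y/E_s = 0.0021, so compression steel does yield.
M_n = (A_s − A'_s) f_y (d − a/2) + A'_s f_y (d − d') = [2454725 × (655 − 94.19) + 263525 × (655 − 48)] × 10⁻⁶ = 1376.63 + 159.96 = 1536.59 kN·m.

M_n ≈ 1540 kN·m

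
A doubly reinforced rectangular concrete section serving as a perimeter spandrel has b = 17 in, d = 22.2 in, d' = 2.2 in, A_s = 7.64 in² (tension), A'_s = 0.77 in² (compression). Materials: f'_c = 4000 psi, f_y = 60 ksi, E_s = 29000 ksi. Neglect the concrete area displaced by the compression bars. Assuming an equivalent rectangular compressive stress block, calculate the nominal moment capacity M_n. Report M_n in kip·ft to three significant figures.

M_n ≈ 717 kip·ft

Assume both steels yield.
a = (A_s − A'_s) f_y/(0.85 f'_c b) = (7.64 − 0.77) × 60/(0.85 × 4 × 17) = 7.131 in.
c = a/β₁ = 7.131/0.85 = 8.389 in; ε'_s = 0.003(c − d')/c = 0.0022 ≥ ε_y = 0.0021, so the compression steel yields.
M_n = (A_s − A'_s) f_y (d − a/2) + A'_s f_y (d − d') = 412.2 × (22.2 − 3.5655) + 46.2 × (22.2 − 2.2) = 7681.1 + 924.0 = 8605.1 kip·in = 8605.1/12 = 717.09 kip·ft.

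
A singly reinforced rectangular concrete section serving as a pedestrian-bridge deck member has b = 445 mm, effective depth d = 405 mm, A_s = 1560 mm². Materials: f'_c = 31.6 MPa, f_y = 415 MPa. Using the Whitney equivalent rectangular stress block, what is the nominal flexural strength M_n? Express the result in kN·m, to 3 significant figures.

M_n ≈ 245 kN·m

T = A_s f_y = 1560 × 415 = 647400 N = 647.4 kN.
From C = T: a = T/(0.85 f'_c b) = 647400/(0.85 × 31.6 × 445) = 54.16 mm.
M_n = T(d − a/2) = 647.4 kN × (405 − 27.08) mm = 244.67 kN·m.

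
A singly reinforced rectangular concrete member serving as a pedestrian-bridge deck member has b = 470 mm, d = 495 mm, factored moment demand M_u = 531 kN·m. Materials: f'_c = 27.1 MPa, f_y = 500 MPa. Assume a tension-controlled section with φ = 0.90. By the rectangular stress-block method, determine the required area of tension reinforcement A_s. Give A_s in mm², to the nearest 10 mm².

M_n = M_u/φ = 531/0.90 = 590 kN·m.
With M_n = 0.85 f'_c a b (d − a/2), solve the quadratic for a:
a = d − √(d² − 2M_n/(0.85 f'_c b)) = 495 − √(495² − 2 × 590×10⁶/(0.85 × 27.1 × 470)) = 126.17 mm.
A_s = 0.85 f'_c a b / f_y = 0.85 × 27.1 × 126.17 × 470 / 500 = 2731.9 mm².

A_s ≈ 2730 mm²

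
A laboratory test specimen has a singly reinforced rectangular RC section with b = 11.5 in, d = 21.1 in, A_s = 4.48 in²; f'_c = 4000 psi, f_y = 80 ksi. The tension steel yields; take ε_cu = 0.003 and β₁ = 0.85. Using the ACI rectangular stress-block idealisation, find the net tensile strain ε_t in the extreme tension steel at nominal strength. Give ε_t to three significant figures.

a = A_s f_y/(0.85 f'_c b) = 9.166 in.
β₁ = 0.85, so c = a/β₁ = 9.166/0.85 = 10.784 in.
From the linear strain diagram with ε_cu = 0.003: ε_t = 0.003 (d − c)/c = 0.003 × (21.1 − 10.784)/10.784 = 0.00287.
ε_t < 0.004 — the section is over-reinforced for flexure under ACI limits.

ε_t ≈ 0.00287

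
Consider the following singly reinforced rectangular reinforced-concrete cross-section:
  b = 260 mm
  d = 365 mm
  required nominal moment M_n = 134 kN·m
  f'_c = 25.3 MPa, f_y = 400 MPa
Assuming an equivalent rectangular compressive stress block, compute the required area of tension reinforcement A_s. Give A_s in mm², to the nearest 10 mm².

A_s ≈ 1020 mm²

With M_n = 0.85 f'_c a b (d − a/2), solve the quadratic for a:
a = d − √(d² − 2M_n/(0.85 f'_c b)) = 365 − √(365² − 2 × 134×10⁶/(0.85 × 25.3 × 260)) = 72.95 mm.
A_s = 0.85 f'_c a b / f_y = 0.85 × 25.3 × 72.95 × 260 / 400 = 1019.7 mm².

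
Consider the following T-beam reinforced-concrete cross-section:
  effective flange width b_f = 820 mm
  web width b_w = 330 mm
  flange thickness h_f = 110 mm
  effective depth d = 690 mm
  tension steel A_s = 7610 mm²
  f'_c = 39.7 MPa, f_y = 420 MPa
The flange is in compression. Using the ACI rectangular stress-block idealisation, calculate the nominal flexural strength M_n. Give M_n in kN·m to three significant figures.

Tension: T = A_s f_y = 7610 × 420 = 3196200 N.
Try a within the flange: a = T/(0.85 f'_c b_f) = 3196200/(0.85 × 39.7 × 820) = 115.51 mm.
a = 115.51 > h_f = 110 mm: the block extends into the web. Split into flange-overhang and web parts.
C_f = 0.85 f'_c (b_f − b_w) h_f = 0.85 × 39.7 × (820 − 330) × 110 = 1818856 N.
Remaining web compression depth: a_w = (T − C_f)/(0.85 f'_c b_w) = (3196200 − 1818856)/(0.85 × 39.7 × 330) = 123.69 mm.
M_n = C_f(d − h_f/2) + (T − C_f)(d − a_w/2) = 1818856 × (690 − 55) + 1377344 × (690 − 61.845) = 1154.97 + 865.19 = 2020.16 × 10⁶ N·mm.
M_n = 2020.16 kN·m.

M_n ≈ 2020 kN·m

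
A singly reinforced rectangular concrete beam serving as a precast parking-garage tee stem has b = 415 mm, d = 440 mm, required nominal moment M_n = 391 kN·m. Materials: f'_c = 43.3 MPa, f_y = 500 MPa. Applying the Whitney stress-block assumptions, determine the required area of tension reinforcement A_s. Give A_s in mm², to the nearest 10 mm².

A_s ≈ 1910 mm²

With M_n = 0.85 f'_c a b (d − a/2), solve the quadratic for a:
a = d − √(d² − 2M_n/(0.85 f'_c b)) = 440 − √(440² − 2 × 391×10⁶/(0.85 × 43.3 × 415)) = 62.64 mm.
A_s = 0.85 f'_c a b / f_y = 0.85 × 43.3 × 62.64 × 415 / 500 = 1913.5 mm².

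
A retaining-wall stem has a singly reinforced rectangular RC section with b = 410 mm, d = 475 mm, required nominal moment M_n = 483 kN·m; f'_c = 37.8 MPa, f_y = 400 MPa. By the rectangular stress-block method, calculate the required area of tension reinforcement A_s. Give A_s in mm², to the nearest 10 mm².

With M_n = 0.85 f'_c a b (d − a/2), solve the quadratic for a:
a = d − √(d² − 2M_n/(0.85 f'_c b)) = 475 − √(475² − 2 × 483×10⁶/(0.85 × 37.8 × 410)) = 84.75 mm.
A_s = 0.85 f'_c a b / f_y = 0.85 × 37.8 × 84.75 × 410 / 400 = 2791.1 mm².

A_s ≈ 2790 mm²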